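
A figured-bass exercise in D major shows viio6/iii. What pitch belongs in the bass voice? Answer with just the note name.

The applied chord viio6/iii is rooted on E#: E#-G#-B.
The figure 6 means first inversion — the third is in the bass.

G#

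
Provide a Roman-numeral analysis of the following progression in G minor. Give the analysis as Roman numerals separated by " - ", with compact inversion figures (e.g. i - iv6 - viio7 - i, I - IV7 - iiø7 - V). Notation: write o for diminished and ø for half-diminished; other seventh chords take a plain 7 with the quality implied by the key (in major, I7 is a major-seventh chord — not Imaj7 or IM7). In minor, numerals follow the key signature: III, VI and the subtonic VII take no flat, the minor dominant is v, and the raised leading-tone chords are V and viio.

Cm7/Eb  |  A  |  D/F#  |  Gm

iv65 - V/V - V6 - i

Cm7/Eb: minor seventh chord on C = scale degree 4 → iv65.
A is the secondary dominant of V (major triad on A): V/V.
D/F#: root D is the dominant; major triad there is V6.
Gm: root G is the tonic; minor triad there is i.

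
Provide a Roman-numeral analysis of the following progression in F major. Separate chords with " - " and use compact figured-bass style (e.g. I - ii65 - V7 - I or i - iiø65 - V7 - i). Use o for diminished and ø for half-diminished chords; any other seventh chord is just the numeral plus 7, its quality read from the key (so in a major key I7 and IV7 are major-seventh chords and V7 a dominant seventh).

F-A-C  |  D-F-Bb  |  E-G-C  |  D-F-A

I - IV6 - V6 - vi

F-A-C: major triad on F = scale degree 1 → I.
D-F-Bb: major triad on Bb = scale degree 4 → IV6.
E-G-C has root C, degree 5 in F major, so V6.
D-F-A has root D, degree 6 in F major, so vi.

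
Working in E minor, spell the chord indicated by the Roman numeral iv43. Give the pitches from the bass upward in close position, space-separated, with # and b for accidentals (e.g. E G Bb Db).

In E minor, the subdominant is A, and the diatonic chord built there is a minor seventh chord.
That chord is spelled A-C-E-G.
With the 43 figure the chord is in second inversion; from the bass E upward in close position it reads E-G-A-C.

E G A C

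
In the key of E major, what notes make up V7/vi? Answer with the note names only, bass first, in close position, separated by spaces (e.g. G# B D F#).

G# B# D# F#

The slash means an applied dominant: we want the dominant of vi. In E major, vi is C# minor, and its dominant is built on G#.
Building a dominant seventh chord on G# gives G#-B#-D#-F#.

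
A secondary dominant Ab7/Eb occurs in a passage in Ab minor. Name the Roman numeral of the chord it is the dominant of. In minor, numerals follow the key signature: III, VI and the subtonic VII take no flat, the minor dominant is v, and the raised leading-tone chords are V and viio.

iv

The chord is a dominant seventh chord on Ab.
A dominant resolves down a perfect fifth: Ab → Db. In Ab minor, Db is scale degree 4, i.e. iv.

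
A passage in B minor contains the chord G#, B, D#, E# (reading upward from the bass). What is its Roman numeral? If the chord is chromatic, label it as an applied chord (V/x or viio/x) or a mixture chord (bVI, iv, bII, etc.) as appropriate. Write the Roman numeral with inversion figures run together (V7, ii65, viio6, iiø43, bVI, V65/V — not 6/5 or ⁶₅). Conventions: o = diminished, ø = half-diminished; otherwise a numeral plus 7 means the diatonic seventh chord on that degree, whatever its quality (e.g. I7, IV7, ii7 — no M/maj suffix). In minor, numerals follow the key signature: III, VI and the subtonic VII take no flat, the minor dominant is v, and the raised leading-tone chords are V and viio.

viiø65/V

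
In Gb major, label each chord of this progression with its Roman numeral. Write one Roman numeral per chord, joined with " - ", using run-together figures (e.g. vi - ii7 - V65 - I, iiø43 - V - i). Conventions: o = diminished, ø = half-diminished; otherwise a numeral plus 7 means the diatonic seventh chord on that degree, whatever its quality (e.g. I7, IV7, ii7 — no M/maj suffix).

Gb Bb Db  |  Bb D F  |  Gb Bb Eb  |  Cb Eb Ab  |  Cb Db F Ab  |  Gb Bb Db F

Gb-Bb-Db: root Gb is the tonic; major triad there is I.
Bb-D-F: a major triad on Bb, the applied dominant of vi → V/vi.
Gb-Bb-Eb: root Eb is the submediant; minor triad there is vi6.
Cb-Eb-Ab: root Ab is the supertonic; minor triad there is ii6.
Cb-Db-F-Ab has root Db, degree 5 in Gb major, so V42.
Gb-Bb-Db-F has root Gb, degree 1 in Gb major, so I7.

I - V/vi - vi6 - ii6 - V42 - I7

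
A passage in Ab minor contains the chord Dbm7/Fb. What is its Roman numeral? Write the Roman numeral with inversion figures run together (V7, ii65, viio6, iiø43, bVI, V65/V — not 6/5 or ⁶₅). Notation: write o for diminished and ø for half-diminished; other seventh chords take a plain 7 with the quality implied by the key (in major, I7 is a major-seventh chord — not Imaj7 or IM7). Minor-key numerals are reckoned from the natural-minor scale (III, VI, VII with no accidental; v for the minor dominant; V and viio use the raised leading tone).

iv65

The pitches Db-Fb-Ab-Cb form a minor seventh chord rooted on Db.
Db is scale degree 4 in Ab minor, and a minor seventh chord on that degree is written iv7.
With Fb in the bass the chord is in first inversion, so the figured bass is 65.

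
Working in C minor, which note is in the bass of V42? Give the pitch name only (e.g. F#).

F

V in C minor has root G; the chord is G-B-D-F.
The figure 42 means third inversion — the seventh is in the bass.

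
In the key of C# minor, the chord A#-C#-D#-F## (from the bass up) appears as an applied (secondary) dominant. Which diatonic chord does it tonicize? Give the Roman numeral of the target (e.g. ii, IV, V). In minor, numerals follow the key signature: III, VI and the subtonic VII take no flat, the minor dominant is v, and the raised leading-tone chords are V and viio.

V

The chord is a dominant seventh chord on D#.
A dominant resolves down a perfect fifth: D# → G#. In C# minor, G# is scale degree 5, i.e. V.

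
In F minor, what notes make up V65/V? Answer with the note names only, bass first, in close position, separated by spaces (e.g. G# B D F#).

B D F G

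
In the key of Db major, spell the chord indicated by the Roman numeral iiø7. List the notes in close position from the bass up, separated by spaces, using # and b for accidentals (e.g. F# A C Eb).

iiø7 is the half-diminished supertonic seventh, borrowed from the parallel minor. In Db major that root is Eb.
So the chord is Eb-Gb-Bbb-Db, a half-diminished seventh chord.

Eb Gb Bbb Db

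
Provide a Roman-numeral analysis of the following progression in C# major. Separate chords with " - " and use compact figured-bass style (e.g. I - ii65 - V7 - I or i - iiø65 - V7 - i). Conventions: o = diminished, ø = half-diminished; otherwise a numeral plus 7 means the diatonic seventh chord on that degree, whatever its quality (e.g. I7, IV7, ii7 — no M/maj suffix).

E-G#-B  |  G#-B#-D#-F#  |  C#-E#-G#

E-G#-B is non-diatonic — bIII, a mixture chord from C# minor.
G#-B#-D#-F# has root G#, degree 5 in C# major, so V7.
C#-E#-G# has root C#, degree 1 in C# major, so I.

bIII - V7 - I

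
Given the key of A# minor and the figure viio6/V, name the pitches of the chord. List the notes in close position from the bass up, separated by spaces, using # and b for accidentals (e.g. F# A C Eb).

F## A# D##

viio6/V is a secondary leading-tone chord. The target V is E# in A# minor; the applied chord is rooted a semitone below, on D##.
Building a diminished triad on D## gives D##-F##-A#.
With the 6 figure the chord is in first inversion; from the bass F## upward in close position it reads F##-A#-D##.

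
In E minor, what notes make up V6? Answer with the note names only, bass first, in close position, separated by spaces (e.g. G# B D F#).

In E minor, the dominant is B. The dominant is major (leading tone raised), so V is a major triad.
Stacking thirds from B gives B-D#-F#.
The figured bass 6 indicates first inversion, placing the third (D#) in the bass: D#-F#-B.

D# F# B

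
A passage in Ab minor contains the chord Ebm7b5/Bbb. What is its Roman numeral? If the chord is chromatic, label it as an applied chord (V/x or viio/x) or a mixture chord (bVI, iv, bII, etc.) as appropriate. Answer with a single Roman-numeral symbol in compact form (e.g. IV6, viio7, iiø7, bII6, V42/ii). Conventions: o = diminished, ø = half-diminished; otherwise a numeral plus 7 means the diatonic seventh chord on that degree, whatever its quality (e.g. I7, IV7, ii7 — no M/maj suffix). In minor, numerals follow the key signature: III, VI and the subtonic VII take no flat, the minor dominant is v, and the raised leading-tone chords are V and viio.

The pitches Eb-Gb-Bbb-Db form a half-diminished seventh chord rooted on Eb.
Eb sits a half step below Fb (VI in Ab minor); a diminished chord there is the applied leading-tone chord of VI.
With Bbb in the bass the chord is in second inversion, so the figured bass is 43.

viiø43/VI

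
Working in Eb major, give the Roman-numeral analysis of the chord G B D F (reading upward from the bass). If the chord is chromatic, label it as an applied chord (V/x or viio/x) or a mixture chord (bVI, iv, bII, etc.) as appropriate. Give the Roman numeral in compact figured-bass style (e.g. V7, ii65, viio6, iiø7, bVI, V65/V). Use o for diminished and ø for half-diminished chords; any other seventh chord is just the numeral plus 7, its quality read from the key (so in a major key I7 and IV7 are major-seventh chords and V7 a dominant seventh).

Stacked in thirds the chord is G-B-D-F: a dominant seventh chord on G.
G is not a diatonic chord root with this quality in Eb major, but it lies a perfect fifth above C (vi), so the chord functions as an applied dominant of vi.

V7/vi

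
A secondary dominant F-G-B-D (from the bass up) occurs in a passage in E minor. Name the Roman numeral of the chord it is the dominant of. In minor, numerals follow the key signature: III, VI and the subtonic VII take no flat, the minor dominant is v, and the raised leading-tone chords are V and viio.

VI

The chord is a dominant seventh chord on G.
A dominant resolves down a perfect fifth: G → C. In E minor, C is scale degree 6, i.e. VI.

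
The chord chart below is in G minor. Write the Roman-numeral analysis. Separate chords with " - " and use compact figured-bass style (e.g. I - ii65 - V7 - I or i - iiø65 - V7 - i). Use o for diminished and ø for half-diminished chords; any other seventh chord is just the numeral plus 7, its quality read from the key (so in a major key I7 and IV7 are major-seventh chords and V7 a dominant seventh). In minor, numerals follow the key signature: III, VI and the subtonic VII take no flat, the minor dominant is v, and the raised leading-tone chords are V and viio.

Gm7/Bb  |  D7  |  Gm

i65 - V7 - i

Gm7/Bb: minor seventh chord on G = scale degree 1 → i65.
D7: dominant seventh chord on D = scale degree 5 → V7.
Gm: root G is the tonic; minor triad there is i.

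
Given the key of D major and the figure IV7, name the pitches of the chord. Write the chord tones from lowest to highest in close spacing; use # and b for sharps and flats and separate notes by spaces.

The numeral's case and figure indicate a major seventh chord. In D major its root, the subdominant, is G.
Stacking thirds from G gives G-B-D-F#.

G B D F#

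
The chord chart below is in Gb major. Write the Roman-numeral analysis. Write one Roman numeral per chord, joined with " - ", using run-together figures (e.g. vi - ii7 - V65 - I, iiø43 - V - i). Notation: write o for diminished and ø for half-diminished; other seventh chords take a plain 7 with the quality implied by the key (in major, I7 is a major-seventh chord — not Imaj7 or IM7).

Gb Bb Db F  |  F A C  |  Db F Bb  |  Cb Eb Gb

I7 - V/iii - iii6 - IV

Gb-Bb-Db-F has root Gb, degree 1 in Gb major, so I7.
F-A-C is the secondary dominant of iii (major triad on F): V/iii.
Db-F-Bb: root Bb is the mediant; minor triad there is iii6.
Cb-Eb-Gb has root Cb, degree 4 in Gb major, so IV.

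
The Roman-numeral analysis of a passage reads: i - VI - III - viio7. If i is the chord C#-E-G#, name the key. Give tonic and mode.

C# minor

i is given as C#-E-G# — a minor triad with root C#.
If C# is scale degree 1 and the mode makes that degree carry a minor triad, the tonic is C# and the mode is minor.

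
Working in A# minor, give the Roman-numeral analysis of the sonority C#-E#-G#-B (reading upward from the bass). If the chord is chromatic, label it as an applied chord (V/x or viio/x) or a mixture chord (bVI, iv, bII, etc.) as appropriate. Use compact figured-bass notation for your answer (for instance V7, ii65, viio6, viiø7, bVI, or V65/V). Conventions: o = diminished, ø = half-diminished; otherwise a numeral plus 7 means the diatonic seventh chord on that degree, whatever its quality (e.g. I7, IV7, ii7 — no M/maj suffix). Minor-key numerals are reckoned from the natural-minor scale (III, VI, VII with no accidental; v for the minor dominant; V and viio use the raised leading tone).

V7/VI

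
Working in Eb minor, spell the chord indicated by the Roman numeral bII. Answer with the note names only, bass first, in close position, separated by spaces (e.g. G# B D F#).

Scale degree 2 in Eb minor is F; lowering it a half step gives Fb. bII is the Neapolitan chord — a major triad on the lowered second degree.
So the chord is Fb-Ab-Cb.

Fb Ab Cb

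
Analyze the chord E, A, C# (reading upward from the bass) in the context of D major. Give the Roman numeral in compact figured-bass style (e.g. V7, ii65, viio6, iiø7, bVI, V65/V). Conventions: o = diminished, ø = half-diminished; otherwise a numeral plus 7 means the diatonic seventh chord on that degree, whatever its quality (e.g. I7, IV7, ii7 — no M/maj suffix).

Stacked in thirds the chord is A-C#-E: a major triad on A.
In D major, A is the dominant; the diatonic major triad there is V.
With E in the bass the chord is in second inversion, so the figured bass is 64.

V64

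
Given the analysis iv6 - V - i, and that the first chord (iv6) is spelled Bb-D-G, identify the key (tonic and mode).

iv6 is given as Bb-D-G — a minor triad with root G.
If G is scale degree 4 and the mode makes that degree carry a minor triad, the tonic is D and the mode is minor.

D minor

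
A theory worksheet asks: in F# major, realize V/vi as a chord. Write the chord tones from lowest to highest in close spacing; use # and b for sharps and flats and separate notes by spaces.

V/vi is a secondary dominant — the dominant triad of vi. vi in F# major is D#, so the applied chord's root is A#, a perfect fifth above.
Building a major triad on A# gives A#-C##-E#.

A# C## E#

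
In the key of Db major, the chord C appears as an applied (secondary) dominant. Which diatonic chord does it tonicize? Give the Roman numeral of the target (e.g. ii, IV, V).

The chord is a major triad on C.
A dominant resolves down a perfect fifth: C → F. In Db major, F is scale degree 3, i.e. iii.

iii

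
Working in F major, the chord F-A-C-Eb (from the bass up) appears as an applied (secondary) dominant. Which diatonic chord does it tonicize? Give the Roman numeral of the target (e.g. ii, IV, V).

IV

The chord is a dominant seventh chord on F.
A dominant resolves down a perfect fifth: F → Bb. In F major, Bb is scale degree 4, i.e. IV.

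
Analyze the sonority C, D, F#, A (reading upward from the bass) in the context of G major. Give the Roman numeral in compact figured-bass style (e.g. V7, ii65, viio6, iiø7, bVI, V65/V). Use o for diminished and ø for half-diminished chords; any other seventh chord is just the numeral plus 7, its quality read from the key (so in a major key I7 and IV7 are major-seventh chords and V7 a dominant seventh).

The pitches D-F#-A-C form a dominant seventh chord rooted on D.
In G major, D is the dominant; the diatonic dominant seventh chord there is V7.
With C in the bass the chord is in third inversion, so the figured bass is 42.

V42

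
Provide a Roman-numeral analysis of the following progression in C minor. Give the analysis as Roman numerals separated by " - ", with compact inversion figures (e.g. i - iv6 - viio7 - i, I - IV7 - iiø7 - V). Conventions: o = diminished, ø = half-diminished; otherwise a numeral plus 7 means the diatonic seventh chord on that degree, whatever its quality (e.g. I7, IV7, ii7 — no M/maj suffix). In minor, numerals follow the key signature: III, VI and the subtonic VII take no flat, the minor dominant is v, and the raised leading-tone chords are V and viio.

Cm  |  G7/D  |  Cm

i - V43 - i

Cm: minor triad on C = scale degree 1 → i.
G7/D: dominant seventh chord on G = scale degree 5 → V43.
Cm has root C, degree 1 in C minor, so i.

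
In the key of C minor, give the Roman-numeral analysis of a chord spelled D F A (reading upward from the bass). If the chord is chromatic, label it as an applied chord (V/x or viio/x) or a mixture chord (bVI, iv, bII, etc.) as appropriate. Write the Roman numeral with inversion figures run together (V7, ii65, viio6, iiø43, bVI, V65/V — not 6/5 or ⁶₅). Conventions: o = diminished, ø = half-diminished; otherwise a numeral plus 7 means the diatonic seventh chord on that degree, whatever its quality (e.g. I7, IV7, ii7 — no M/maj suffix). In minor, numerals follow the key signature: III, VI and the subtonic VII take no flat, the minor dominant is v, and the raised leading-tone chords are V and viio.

ii

The pitches D-F-A form a minor triad rooted on D.
D is the second degree of C minor. This is the minor supertonic, borrowed from the parallel major (the Dorian ii).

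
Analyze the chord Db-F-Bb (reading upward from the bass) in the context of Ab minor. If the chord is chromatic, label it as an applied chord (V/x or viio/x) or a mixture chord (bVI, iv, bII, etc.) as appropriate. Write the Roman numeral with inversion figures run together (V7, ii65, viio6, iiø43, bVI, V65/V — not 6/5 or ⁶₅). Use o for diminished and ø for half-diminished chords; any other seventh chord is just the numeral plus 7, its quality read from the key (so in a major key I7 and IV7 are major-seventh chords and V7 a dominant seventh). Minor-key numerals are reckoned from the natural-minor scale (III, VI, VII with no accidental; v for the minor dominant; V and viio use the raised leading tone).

The pitches Bb-Db-F form a minor triad rooted on Bb.
Bb is the second degree of Ab minor. This is the minor supertonic, borrowed from the parallel major (the Dorian ii).
With Db in the bass the chord is in first inversion, so the figured bass is 6.

ii6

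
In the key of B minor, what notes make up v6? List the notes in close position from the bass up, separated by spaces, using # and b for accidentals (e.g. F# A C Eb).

In B minor, the fifth degree is F#, and the diatonic chord built there is a minor triad.
That chord is spelled F#-A-C#.
The figured bass 6 indicates first inversion, placing the third (A) in the bass: A-C#-F#.

A C# F#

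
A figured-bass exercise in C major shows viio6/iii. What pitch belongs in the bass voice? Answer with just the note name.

F#

The applied chord viio6/iii is rooted on D#: D#-F#-A.
The figure 6 means first inversion — the third is in the bass.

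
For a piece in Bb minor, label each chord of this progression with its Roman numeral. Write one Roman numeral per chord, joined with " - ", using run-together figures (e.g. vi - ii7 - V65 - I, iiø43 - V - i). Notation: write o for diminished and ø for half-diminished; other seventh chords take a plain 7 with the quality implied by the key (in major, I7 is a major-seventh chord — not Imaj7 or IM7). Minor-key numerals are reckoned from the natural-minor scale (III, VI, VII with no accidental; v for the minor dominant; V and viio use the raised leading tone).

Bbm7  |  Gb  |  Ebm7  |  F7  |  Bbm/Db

i7 - VI - iv7 - V7 - i6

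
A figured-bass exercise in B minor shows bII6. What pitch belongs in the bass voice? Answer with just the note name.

bII in B minor has root C; the chord is C-E-G.
The figure 6 means first inversion — the third is in the bass.

E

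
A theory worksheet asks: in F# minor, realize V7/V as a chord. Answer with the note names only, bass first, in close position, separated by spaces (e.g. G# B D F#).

G# B# D# F#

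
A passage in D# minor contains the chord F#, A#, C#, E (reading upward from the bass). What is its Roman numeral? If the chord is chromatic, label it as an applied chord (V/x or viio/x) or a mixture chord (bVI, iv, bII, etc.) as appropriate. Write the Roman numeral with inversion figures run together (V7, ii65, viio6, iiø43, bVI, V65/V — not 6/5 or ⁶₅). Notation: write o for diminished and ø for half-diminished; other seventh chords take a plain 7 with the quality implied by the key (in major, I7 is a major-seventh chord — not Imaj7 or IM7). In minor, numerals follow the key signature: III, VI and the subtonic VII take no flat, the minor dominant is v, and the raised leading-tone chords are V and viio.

V7/VI

Stacked in thirds the chord is F#-A#-C#-E: a dominant seventh chord on F#.
F# is not a diatonic chord root with this quality in D# minor, but it lies a perfect fifth above B (VI), so the chord functions as an applied dominant of VI.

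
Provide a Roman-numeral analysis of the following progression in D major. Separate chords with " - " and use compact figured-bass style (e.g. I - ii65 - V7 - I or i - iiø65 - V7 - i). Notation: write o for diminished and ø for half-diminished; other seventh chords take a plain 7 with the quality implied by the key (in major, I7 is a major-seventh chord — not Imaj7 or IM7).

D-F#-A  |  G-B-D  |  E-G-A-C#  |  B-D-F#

I - IV - V43 - vi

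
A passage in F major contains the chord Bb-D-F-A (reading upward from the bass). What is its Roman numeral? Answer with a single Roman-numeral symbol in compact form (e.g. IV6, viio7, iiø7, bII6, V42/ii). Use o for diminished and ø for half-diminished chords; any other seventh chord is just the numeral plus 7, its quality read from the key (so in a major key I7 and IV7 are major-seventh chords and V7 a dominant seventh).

Stacked in thirds the chord is Bb-D-F-A: a major seventh chord on Bb.
In F major, Bb is the subdominant; the diatonic major seventh chord there is IV7.

IV7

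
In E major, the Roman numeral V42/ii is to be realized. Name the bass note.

B

The applied chord V42/ii is rooted on C#: C#-E#-G#-B.
The figure 42 means third inversion — the seventh is in the bass.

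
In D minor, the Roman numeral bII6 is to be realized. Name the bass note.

bII in D minor has root Eb; the chord is Eb-G-Bb.
The figure 6 means first inversion — the third is in the bass.

G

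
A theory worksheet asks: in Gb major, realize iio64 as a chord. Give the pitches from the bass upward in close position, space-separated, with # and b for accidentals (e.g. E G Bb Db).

Ebb Ab Cb

Scale degree 2 in Gb major is Ab; here the chord built on it is altered to a diminished triad. iio64 is the diminished supertonic triad, borrowed from the parallel minor.
So the chord is Ab-Cb-Ebb, a diminished triad.
With the 64 figure the chord is in second inversion; from the bass Ebb upward in close position it reads Ebb-Ab-Cb.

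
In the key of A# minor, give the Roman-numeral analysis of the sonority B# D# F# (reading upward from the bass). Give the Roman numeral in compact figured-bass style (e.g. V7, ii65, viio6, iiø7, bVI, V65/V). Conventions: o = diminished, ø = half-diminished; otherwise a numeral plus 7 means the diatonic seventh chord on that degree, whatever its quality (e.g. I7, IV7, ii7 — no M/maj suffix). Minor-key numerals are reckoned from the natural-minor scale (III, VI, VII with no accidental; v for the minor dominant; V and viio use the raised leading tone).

The pitches B#-D#-F# form a diminished triad rooted on B#.
In A# minor, B# is the supertonic; the diatonic diminished triad there is iio.

iio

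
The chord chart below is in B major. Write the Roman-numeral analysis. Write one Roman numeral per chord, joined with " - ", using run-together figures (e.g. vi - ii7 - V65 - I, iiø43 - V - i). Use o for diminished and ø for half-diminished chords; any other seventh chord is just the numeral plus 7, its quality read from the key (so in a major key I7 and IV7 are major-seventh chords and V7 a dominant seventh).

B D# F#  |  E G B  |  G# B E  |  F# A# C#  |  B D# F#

I - iv - IV6 - V - I

B-D#-F#: major triad on B = scale degree 1 → I.
E-G-B: minor triad on E — chromatic; iv (borrowed from the parallel minor).
G#-B-E has root E, degree 4 in B major, so IV6.
F#-A#-C#: major triad on F# = scale degree 5 → V.
B-D#-F#: major triad on B = scale degree 1 → I.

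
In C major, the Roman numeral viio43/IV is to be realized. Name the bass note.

The applied chord viio43/IV is rooted on E: E-G-Bb-Db.
The figure 43 means second inversion — the fifth is in the bass.

Bb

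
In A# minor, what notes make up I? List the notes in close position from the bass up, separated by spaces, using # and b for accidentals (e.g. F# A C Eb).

I is the major tonic (Picardy third), borrowed from the parallel major. In A# minor that root is A#.
So the chord is A#-C##-E#, a major triad.

A# C## E#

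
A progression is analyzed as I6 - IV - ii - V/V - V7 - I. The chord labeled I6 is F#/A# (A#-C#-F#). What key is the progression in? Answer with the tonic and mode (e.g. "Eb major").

The anchor chord is a major triad on F#, labeled I6.
If F# is scale degree 1 and the mode makes that degree carry a major triad, the tonic is F# and the mode is major.

F# major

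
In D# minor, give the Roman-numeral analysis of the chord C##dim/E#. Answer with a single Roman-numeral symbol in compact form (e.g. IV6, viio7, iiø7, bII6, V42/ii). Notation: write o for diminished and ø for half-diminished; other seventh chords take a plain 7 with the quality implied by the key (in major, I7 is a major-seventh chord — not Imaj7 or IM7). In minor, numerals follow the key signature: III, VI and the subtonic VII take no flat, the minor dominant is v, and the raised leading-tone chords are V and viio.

viio6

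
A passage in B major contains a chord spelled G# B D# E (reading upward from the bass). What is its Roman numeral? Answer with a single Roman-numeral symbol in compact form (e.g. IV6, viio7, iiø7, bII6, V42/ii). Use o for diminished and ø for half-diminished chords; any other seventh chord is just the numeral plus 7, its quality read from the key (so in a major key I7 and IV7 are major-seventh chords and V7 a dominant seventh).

IV65

Stacked in thirds the chord is E-G#-B-D#: a major seventh chord on E.
E is scale degree 4 in B major, and a major seventh chord on that degree is written IV7.
With G# in the bass the chord is in first inversion, so the figured bass is 65.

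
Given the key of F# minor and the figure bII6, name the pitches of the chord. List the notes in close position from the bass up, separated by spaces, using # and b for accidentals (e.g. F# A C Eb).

B D G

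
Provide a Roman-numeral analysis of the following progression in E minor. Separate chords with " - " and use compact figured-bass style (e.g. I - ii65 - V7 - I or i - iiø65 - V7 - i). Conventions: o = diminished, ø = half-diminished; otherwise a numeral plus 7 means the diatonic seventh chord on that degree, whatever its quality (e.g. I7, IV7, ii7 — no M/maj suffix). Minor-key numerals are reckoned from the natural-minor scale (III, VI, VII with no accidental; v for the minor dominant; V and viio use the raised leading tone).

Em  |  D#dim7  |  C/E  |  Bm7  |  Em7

i - viio7 - VI6 - v7 - i7

Em: root E is the tonic; minor triad there is i.
D#dim7 has root D#, degree 7 in E minor, so viio7.
C/E: major triad on C = scale degree 6 → VI6.
Bm7: root B is the dominant; minor seventh chord there is v7.
Em7: root E is the tonic; minor seventh chord there is i7.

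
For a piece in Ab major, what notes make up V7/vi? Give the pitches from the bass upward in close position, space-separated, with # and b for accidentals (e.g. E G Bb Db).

The slash means an applied dominant: we want the dominant of vi. In Ab major, vi is F minor, and its dominant is built on C.
Building a dominant seventh chord on C gives C-E-G-Bb.

C E G Bb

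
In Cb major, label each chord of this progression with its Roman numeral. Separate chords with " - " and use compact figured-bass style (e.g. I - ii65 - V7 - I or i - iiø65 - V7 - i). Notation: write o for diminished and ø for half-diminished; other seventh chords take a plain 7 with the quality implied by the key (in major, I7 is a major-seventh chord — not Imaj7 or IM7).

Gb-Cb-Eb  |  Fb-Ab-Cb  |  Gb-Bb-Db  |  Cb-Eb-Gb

I64 - IV - V - I

Gb-Cb-Eb: root Cb is the tonic; major triad there is I64.
Fb-Ab-Cb: major triad on Fb = scale degree 4 → IV.
Gb-Bb-Db has root Gb, degree 5 in Cb major, so V.
Cb-Eb-Gb: major triad on Cb = scale degree 1 → I.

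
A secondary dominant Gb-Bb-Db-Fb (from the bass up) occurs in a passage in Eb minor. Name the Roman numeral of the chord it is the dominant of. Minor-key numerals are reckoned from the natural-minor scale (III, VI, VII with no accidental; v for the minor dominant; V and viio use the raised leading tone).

The chord is a dominant seventh chord on Gb.
A dominant resolves down a perfect fifth: Gb → Cb. In Eb minor, Cb is scale degree 6, i.e. VI.

VI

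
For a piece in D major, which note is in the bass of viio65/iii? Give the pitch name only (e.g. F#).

G#

The applied chord viio65/iii is rooted on E#: E#-G#-B-D.
The figure 65 means first inversion — the third is in the bass.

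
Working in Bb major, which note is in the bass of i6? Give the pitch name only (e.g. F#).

i in Bb major has root Bb; the chord is Bb-Db-F.
The figure 6 means first inversion — the third is in the bass.

Db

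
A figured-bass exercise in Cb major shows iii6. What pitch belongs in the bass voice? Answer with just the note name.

Gb

iii in Cb major has root Eb; the chord is Eb-Gb-Bb.
The figure 6 means first inversion — the third is in the bass.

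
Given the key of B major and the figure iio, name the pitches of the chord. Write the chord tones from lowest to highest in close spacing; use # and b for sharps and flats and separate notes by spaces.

C# E G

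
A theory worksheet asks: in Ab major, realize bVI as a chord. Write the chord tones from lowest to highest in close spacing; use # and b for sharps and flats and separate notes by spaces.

Scale degree 6 in Ab major is F; lowering it a half step gives Fb. bVI is a major triad on the lowered sixth degree, borrowed from the parallel minor.
So the chord is Fb-Ab-Cb, a major triad.

Fb Ab Cb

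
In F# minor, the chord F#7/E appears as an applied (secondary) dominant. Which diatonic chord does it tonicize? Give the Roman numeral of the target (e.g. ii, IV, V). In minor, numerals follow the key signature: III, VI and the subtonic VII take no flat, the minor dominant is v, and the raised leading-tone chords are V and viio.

iv

The chord is a dominant seventh chord on F#.
A dominant resolves down a perfect fifth: F# → B. In F# minor, B is scale degree 4, i.e. iv.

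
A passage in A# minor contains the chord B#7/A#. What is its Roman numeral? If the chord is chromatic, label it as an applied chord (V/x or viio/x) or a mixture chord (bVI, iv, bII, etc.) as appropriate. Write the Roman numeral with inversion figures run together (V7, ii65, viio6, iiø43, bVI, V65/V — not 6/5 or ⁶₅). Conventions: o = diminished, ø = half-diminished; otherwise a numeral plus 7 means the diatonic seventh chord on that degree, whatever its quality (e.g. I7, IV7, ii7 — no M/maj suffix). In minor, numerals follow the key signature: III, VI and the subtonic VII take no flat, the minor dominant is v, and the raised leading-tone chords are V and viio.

V42/V

Stacked in thirds the chord is B#-D##-F##-A#: a dominant seventh chord on B#.
B# is not a diatonic chord root with this quality in A# minor, but it lies a perfect fifth above E# (V), so the chord functions as an applied dominant of V.
With A# in the bass the chord is in third inversion, so the figured bass is 42.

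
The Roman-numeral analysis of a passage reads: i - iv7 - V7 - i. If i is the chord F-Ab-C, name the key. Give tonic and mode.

F minor

The chord Fm is a minor triad rooted on F; its label is i.
If F is scale degree 1 and the mode makes that degree carry a minor triad, the tonic is F and the mode is minor.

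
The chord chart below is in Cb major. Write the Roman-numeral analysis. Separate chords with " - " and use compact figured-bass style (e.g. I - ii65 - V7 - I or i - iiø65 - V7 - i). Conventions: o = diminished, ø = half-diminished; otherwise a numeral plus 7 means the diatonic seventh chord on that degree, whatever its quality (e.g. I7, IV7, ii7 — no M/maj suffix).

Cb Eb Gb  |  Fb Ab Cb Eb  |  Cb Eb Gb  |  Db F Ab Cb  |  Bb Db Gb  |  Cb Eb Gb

I - IV7 - I - V7/V - V6 - I

Cb-Eb-Gb: root Cb is the tonic; major triad there is I.
Fb-Ab-Cb-Eb: major seventh chord on Fb = scale degree 4 → IV7.
Cb-Eb-Gb has root Cb, degree 1 in Cb major, so I.
Db-F-Ab-Cb: chromatic; Db is V of V, so V7/V.
Bb-Db-Gb has root Gb, degree 5 in Cb major, so V6.
Cb-Eb-Gb has root Cb, degree 1 in Cb major, so I.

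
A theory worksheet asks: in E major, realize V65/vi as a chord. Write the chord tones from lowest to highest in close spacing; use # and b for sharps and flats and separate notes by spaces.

The slash means an applied dominant: we want the dominant of vi. In E major, vi is C# minor, and its dominant is built on G#.
Building a dominant seventh chord on G# gives G#-B#-D#-F#.
With the 65 figure the chord is in first inversion; from the bass B# upward in close position it reads B#-D#-F#-G#.

B# D# F# G#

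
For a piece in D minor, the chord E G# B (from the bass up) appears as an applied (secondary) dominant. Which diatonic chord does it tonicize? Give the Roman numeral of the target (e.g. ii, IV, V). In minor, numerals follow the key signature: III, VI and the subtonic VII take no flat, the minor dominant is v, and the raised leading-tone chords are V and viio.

V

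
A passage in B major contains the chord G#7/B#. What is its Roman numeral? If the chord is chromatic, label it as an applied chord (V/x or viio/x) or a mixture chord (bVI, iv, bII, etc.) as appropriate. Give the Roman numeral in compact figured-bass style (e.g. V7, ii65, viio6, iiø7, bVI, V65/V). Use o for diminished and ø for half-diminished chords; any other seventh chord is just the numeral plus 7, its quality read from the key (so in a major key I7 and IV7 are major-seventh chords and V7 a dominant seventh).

V65/ii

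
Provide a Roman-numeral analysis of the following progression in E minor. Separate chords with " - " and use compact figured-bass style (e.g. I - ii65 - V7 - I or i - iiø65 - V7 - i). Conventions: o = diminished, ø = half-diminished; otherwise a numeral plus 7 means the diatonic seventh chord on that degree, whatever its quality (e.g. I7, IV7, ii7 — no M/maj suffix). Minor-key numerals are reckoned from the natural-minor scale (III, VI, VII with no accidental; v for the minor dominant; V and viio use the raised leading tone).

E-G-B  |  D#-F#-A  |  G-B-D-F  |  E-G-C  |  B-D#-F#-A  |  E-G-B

i - viio - V7/VI - VI6 - V7 - i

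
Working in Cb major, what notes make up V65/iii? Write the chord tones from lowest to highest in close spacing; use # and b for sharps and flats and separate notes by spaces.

The slash means an applied dominant: we want the dominant of iii. In Cb major, iii is Eb minor, and its dominant is built on Bb.
Building a dominant seventh chord on Bb gives Bb-D-F-Ab.
The figured bass 65 indicates first inversion, placing the third (D) in the bass: D-F-Ab-Bb.

D F Ab Bb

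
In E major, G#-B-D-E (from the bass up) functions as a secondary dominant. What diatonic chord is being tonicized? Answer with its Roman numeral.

The chord is a dominant seventh chord on E.
A dominant resolves down a perfect fifth: E → A. In E major, A is scale degree 4, i.e. IV.

IV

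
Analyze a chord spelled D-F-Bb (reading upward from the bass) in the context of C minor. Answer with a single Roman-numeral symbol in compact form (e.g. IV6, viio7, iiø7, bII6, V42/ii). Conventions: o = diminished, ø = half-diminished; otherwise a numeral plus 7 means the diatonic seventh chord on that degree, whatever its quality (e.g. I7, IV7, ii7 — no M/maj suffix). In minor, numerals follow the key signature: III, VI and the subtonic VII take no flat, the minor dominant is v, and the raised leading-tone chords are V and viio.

The pitches Bb-D-F form a major triad rooted on Bb.
Bb is scale degree 7 in C minor, and a major triad on that degree is written VII.
With D in the bass the chord is in first inversion, so the figured bass is 6.

VII6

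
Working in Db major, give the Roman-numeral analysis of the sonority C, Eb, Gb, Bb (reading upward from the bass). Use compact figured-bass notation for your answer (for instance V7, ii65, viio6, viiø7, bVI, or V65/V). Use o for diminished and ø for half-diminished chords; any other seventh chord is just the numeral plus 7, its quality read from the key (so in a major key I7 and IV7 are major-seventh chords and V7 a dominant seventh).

viiø7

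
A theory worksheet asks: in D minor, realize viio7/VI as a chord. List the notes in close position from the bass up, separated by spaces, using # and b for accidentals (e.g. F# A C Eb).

A C Eb Gb

The slash marks an applied leading-tone chord: viio of VI. In D minor, VI is Bb, so the leading tone to it is A, a half step below.
Building a fully diminished seventh chord on A gives A-C-Eb-Gb.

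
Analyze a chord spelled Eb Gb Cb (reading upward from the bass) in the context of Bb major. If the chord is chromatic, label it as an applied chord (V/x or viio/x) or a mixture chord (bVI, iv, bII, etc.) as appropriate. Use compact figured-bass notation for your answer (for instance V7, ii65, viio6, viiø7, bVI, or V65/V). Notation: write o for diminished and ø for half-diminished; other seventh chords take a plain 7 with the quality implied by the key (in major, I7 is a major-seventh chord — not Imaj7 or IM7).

The pitches Cb-Eb-Gb form a major triad rooted on Cb.
Cb is the lowered second degree of Bb major (diatonic 2 would be C). This is the Neapolitan sixth — a major triad on the lowered second degree, here in its customary first inversion.
With Eb in the bass the chord is in first inversion, so the figured bass is 6.

bII6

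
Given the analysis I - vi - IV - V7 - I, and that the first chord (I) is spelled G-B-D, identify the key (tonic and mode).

The anchor chord is a major triad on G, labeled I.
If G is scale degree 1 and the mode makes that degree carry a major triad, the tonic is G and the mode is major.

G major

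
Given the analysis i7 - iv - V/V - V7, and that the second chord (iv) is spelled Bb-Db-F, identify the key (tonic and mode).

F minor

The anchor chord is a minor triad on Bb, labeled iv.
iv on Bb implies Bb is the subdominant; that puts the tonic at F, and the lowercase numeral fits minor mode.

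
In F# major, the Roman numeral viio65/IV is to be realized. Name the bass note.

C#

The applied chord viio65/IV is rooted on A#: A#-C#-E-G.
The figure 65 means first inversion — the third is in the bass.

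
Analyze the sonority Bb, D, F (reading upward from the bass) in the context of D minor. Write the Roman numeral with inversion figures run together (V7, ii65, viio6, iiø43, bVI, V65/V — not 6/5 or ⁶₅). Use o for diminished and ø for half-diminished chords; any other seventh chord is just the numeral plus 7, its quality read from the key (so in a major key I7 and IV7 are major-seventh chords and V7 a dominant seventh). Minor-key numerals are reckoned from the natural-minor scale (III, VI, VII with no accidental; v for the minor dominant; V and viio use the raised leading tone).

The pitches Bb-D-F form a major triad rooted on Bb.
In D minor, Bb is the submediant; the diatonic major triad there is VI.

VI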